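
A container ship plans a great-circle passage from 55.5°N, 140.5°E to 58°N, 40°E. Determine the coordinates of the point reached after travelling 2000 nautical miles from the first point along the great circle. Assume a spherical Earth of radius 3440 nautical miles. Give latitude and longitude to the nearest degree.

From cos δ = sin φ₁ sin φ₂ + cos φ₁ cos φ₂ cos Δλ, the central angle is δ ≈ 0.871 rad (49.9°). The total great-circle distance is δ·R ≈ 0.871 × 3440 ≈ 2996 nmi, so the target fraction is f = 2000/2996 ≈ 0.668.
Interpolate at f ≈ 0.668 with slerp weights a = sin((1−f)δ)/sin δ ≈ 0.373, b = sin(fδ)/sin δ ≈ 0.718.
p = a·p₁ + b·p₂ ≈ (0.128, 0.379, 0.916); φ = arcsin(p_z) ≈ 66.41°, λ = atan2(p_y, p_x) ≈ 71.29°.

≈ 66°N, 71°E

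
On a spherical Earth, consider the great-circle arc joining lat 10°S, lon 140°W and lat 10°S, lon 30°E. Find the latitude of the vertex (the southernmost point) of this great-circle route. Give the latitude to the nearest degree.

The great circle lies in the plane with unit normal n̂ = (p₁ × p₂)/|p₁ × p₂|.
Here n̂_z ≈ +0.443; the vertex latitude is φ_max = arccos|n̂_z| ≈ 63.7°.

≈ 64°S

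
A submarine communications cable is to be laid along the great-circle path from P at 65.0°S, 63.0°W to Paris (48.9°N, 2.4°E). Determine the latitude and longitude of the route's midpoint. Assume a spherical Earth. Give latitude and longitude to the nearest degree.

≈ 9°S, 22°W

The haversine formula gives a central angle δ ≈ 2.174 rad (124.6°) between the endpoints.
Interpolate at f = 1/2 with slerp weights a = sin((1−f)δ)/sin δ ≈ 1.075, b = sin(fδ)/sin δ ≈ 1.075.
p = a·p₁ + b·p₂ ≈ (0.912, -0.375, -0.164); φ = arcsin(p_z) ≈ -9.45°, λ = atan2(p_y, p_x) ≈ -22.36°.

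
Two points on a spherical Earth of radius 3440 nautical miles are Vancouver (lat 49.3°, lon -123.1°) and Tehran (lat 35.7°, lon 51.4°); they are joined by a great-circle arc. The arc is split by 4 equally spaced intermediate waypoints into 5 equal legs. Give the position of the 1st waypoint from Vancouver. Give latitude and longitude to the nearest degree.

Write both endpoints as unit vectors p₁, p₂ with components (cos φ cos λ, cos φ sin λ, sin φ).
The central angle between the endpoints is δ = arccos(p₁·p₂) ≈ 1.656 rad (94.9°).
Interpolate at f = 1/5 with slerp weights a = sin((1−f)δ)/sin δ ≈ 0.973, b = sin(fδ)/sin δ ≈ 0.326.
p = a·p₁ + b·p₂ ≈ (-0.181, -0.325, 0.928); φ = arcsin(p_z) ≈ 68.17°, λ = atan2(p_y, p_x) ≈ -119.18°.

≈ lat 68°, lon -119°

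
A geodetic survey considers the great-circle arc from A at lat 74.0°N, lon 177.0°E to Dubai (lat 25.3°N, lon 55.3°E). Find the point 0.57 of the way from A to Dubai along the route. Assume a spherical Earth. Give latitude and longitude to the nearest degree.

≈ lat 56°N, lon 68°E

Convert each endpoint to a unit vector on the sphere (x = cos φ cos λ, y = cos φ sin λ, z = sin φ).
The central angle between the endpoints is δ = arccos(p₁·p₂) ≈ 1.287 rad (73.7°).
Interpolate at f = 0.57 with slerp weights a = sin((1−f)δ)/sin δ ≈ 0.548, b = sin(fδ)/sin δ ≈ 0.697.
p = a·p₁ + b·p₂ ≈ (0.208, 0.526, 0.824); φ = arcsin(p_z) ≈ 55.53°, λ = atan2(p_y, p_x) ≈ 68.41°.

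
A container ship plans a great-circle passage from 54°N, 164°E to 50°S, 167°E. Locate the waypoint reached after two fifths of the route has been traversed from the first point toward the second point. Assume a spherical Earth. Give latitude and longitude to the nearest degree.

Write both endpoints as unit vectors p₁, p₂ with components (cos φ cos λ, cos φ sin λ, sin φ).
The central angle between the endpoints is δ = arccos(p₁·p₂) ≈ 1.816 rad (104.0°).
Interpolate at f = 2/5 with slerp weights a = sin((1−f)δ)/sin δ ≈ 0.914, b = sin(fδ)/sin δ ≈ 0.685.
p = a·p₁ + b·p₂ ≈ (-0.945, 0.247, 0.215); φ = arcsin(p_z) ≈ 12.40°, λ = atan2(p_y, p_x) ≈ 165.35°.

≈ 12°N, 165°E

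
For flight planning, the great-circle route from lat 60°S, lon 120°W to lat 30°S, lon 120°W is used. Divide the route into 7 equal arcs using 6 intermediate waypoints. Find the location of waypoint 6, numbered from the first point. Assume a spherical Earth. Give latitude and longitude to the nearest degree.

≈ lat 34°S, lon 120°W

Write both endpoints as unit vectors p₁, p₂ with components (cos φ cos λ, cos φ sin λ, sin φ).
The central angle between the endpoints is δ = arccos(p₁·p₂) ≈ 0.524 rad (30.0°).
Interpolate at f = 6/7 with slerp weights a = sin((1−f)δ)/sin δ ≈ 0.149, b = sin(fδ)/sin δ ≈ 0.868.
p = a·p₁ + b·p₂ ≈ (-0.413, -0.716, -0.563); φ = arcsin(p_z) ≈ -34.29°, λ = atan2(p_y, p_x) ≈ -120.00°.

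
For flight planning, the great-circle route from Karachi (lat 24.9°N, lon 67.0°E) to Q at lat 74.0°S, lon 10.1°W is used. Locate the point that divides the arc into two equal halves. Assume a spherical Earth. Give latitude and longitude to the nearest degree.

From cos δ = sin φ₁ sin φ₂ + cos φ₁ cos φ₂ cos Δλ, the central angle is δ ≈ 1.927 rad (110.4°).
Interpolate at f = 1/2 with slerp weights a = sin((1−f)δ)/sin δ ≈ 0.876, b = sin(fδ)/sin δ ≈ 0.876.
p = a·p₁ + b·p₂ ≈ (0.548, 0.689, -0.473); φ = arcsin(p_z) ≈ -28.26°, λ = atan2(p_y, p_x) ≈ 51.50°.

≈ lat 28°S, lon 51°E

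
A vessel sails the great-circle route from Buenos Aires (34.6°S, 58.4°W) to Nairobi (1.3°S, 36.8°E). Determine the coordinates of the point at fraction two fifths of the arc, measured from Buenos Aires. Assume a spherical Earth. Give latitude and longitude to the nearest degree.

≈ (29°S, 14°W)

Write both endpoints as unit vectors p₁, p₂ with components (cos φ cos λ, cos φ sin λ, sin φ).
The central angle between the endpoints is δ = arccos(p₁·p₂) ≈ 1.633 rad (93.5°).
Interpolate at f = 2/5 with slerp weights a = sin((1−f)δ)/sin δ ≈ 0.832, b = sin(fδ)/sin δ ≈ 0.609.
p = a·p₁ + b·p₂ ≈ (0.846, -0.219, -0.486); φ = arcsin(p_z) ≈ -29.09°, λ = atan2(p_y, p_x) ≈ -14.49°.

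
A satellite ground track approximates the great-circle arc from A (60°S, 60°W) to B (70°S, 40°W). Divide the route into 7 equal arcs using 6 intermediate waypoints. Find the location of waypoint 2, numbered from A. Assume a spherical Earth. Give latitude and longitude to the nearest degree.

≈ (63°S, 56°W)

Write both endpoints as unit vectors p₁, p₂ with components (cos φ cos λ, cos φ sin λ, sin φ).
The central angle between the endpoints is δ = arccos(p₁·p₂) ≈ 0.226 rad (13.0°).
Interpolate at f = 2/7 with slerp weights a = sin((1−f)δ)/sin δ ≈ 0.717, b = sin(fδ)/sin δ ≈ 0.288.
p = a·p₁ + b·p₂ ≈ (0.255, -0.374, -0.892); φ = arcsin(p_z) ≈ -63.10°, λ = atan2(p_y, p_x) ≈ -55.73°.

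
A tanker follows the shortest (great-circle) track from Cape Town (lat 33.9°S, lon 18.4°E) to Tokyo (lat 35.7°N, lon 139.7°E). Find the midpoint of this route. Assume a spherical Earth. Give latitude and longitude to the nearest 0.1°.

≈ lat 1.8°N, lon 77.9°E

The haversine formula gives a central angle δ ≈ 2.313 rad (132.5°) between the endpoints.
Interpolate at f = 1/2 with slerp weights a = sin((1−f)δ)/sin δ ≈ 1.242, b = sin(fδ)/sin δ ≈ 1.242.
p = a·p₁ + b·p₂ ≈ (0.209, 0.977, 0.032); φ = arcsin(p_z) ≈ 1.84°, λ = atan2(p_y, p_x) ≈ 77.94°.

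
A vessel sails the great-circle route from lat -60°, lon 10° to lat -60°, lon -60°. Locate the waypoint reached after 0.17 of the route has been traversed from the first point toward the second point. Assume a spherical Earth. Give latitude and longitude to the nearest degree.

≈ lat -63°, lon -1°

The haversine formula gives a central angle δ ≈ 0.582 rad (33.3°) between the endpoints.
Interpolate at f = 0.17 with slerp weights a = sin((1−f)δ)/sin δ ≈ 0.845, b = sin(fδ)/sin δ ≈ 0.180.
p = a·p₁ + b·p₂ ≈ (0.461, -0.004, -0.887); φ = arcsin(p_z) ≈ -62.55°, λ = atan2(p_y, p_x) ≈ -0.55°.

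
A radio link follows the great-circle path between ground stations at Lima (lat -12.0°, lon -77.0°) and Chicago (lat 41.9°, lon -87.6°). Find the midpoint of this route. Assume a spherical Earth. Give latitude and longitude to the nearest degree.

≈ lat 15°, lon -82°

The haversine formula gives a central angle δ ≈ 0.956 rad (54.8°) between the endpoints.
Interpolate at f = 1/2 with slerp weights a = sin((1−f)δ)/sin δ ≈ 0.563, b = sin(fδ)/sin δ ≈ 0.563.
p = a·p₁ + b·p₂ ≈ (0.141, -0.955, 0.259); φ = arcsin(p_z) ≈ 15.01°, λ = atan2(p_y, p_x) ≈ -81.58°.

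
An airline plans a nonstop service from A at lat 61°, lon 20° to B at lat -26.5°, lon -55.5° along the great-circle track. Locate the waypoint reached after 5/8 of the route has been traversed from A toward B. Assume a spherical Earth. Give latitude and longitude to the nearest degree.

≈ lat 9°, lon -37°

Write both endpoints as unit vectors p₁, p₂ with components (cos φ cos λ, cos φ sin λ, sin φ).
The central angle between the endpoints is δ = arccos(p₁·p₂) ≈ 1.856 rad (106.4°).
Interpolate at f = 5/8 with slerp weights a = sin((1−f)δ)/sin δ ≈ 0.668, b = sin(fδ)/sin δ ≈ 0.956.
p = a·p₁ + b·p₂ ≈ (0.789, -0.594, 0.158); φ = arcsin(p_z) ≈ 9.10°, λ = atan2(p_y, p_x) ≈ -36.98°.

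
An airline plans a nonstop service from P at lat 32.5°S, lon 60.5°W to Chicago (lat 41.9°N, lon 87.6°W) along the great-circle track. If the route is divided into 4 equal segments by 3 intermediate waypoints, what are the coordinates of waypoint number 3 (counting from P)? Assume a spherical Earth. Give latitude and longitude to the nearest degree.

Write both endpoints as unit vectors p₁, p₂ with components (cos φ cos λ, cos φ sin λ, sin φ).
The central angle between the endpoints is δ = arccos(p₁·p₂) ≈ 1.369 rad (78.5°).
Interpolate at f = 3/4 with slerp weights a = sin((1−f)δ)/sin δ ≈ 0.343, b = sin(fδ)/sin δ ≈ 0.873.
p = a·p₁ + b·p₂ ≈ (0.170, -0.901, 0.399); φ = arcsin(p_z) ≈ 23.53°, λ = atan2(p_y, p_x) ≈ -79.35°.

≈ lat 24°N, lon 79°W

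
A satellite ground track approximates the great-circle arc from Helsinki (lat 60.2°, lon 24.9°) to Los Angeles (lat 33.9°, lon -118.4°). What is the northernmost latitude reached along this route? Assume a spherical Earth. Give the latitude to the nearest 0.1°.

The great circle lies in the plane with unit normal n̂ = (p₁ × p₂)/|p₁ × p₂|.
Here n̂_z ≈ -0.249; the vertex latitude is φ_max = arccos|n̂_z| ≈ 75.6°.
Check via Clairaut: cos φ_max = |cos φ₁| · sin C = cos(60.2°)·sin(30.1°) ≈ 0.249, again giving ≈ 75.6°.

≈ 75.6°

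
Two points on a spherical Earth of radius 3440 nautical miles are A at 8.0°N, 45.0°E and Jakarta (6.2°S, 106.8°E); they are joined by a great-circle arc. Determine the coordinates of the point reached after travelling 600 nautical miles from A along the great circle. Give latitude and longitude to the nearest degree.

≈ 6°N, 55°E

Convert each endpoint to a unit vector on the sphere (x = cos φ cos λ, y = cos φ sin λ, z = sin φ).
The central angle between the endpoints is δ = arccos(p₁·p₂) ≈ 1.104 rad (63.2°). The total great-circle distance is δ·R ≈ 1.104 × 3440 ≈ 3797 nmi, so the target fraction is f = 600/3797 ≈ 0.158.
Interpolate at f ≈ 0.158 with slerp weights a = sin((1−f)δ)/sin δ ≈ 0.897, b = sin(fδ)/sin δ ≈ 0.194.
p = a·p₁ + b·p₂ ≈ (0.572, 0.813, 0.104); φ = arcsin(p_z) ≈ 5.96°, λ = atan2(p_y, p_x) ≈ 54.86°.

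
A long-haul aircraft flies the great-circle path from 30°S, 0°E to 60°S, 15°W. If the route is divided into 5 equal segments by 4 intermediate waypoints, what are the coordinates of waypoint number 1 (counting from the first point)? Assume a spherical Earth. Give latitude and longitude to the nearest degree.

≈ 36°S, 2°W

From cos δ = sin φ₁ sin φ₂ + cos φ₁ cos φ₂ cos Δλ, the central angle is δ ≈ 0.552 rad (31.6°).
Interpolate at f = 1/5 with slerp weights a = sin((1−f)δ)/sin δ ≈ 0.815, b = sin(fδ)/sin δ ≈ 0.210.
p = a·p₁ + b·p₂ ≈ (0.807, -0.027, -0.589); φ = arcsin(p_z) ≈ -36.12°, λ = atan2(p_y, p_x) ≈ -1.93°.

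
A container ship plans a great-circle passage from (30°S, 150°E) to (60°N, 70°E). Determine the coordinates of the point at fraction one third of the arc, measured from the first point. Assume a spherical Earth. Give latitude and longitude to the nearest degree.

≈ (2°N, 131°E)

Convert each endpoint to a unit vector on the sphere (x = cos φ cos λ, y = cos φ sin λ, z = sin φ).
The central angle between the endpoints is δ = arccos(p₁·p₂) ≈ 1.937 rad (111.0°).
Interpolate at f = 1/3 with slerp weights a = sin((1−f)δ)/sin δ ≈ 1.029, b = sin(fδ)/sin δ ≈ 0.644.
p = a·p₁ + b·p₂ ≈ (-0.662, 0.748, 0.043); φ = arcsin(p_z) ≈ 2.48°, λ = atan2(p_y, p_x) ≈ 131.48°.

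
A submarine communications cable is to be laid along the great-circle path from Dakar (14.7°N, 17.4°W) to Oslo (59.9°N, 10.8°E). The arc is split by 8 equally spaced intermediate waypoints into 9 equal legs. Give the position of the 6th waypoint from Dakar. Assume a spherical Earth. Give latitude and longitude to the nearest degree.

≈ (46°N, 3°W)

Write both endpoints as unit vectors p₁, p₂ with components (cos φ cos λ, cos φ sin λ, sin φ).
The central angle between the endpoints is δ = arccos(p₁·p₂) ≈ 0.867 rad (49.7°).
Interpolate at f = 6/9 with slerp weights a = sin((1−f)δ)/sin δ ≈ 0.374, b = sin(fδ)/sin δ ≈ 0.717.
p = a·p₁ + b·p₂ ≈ (0.698, -0.041, 0.715); φ = arcsin(p_z) ≈ 45.63°, λ = atan2(p_y, p_x) ≈ -3.34°.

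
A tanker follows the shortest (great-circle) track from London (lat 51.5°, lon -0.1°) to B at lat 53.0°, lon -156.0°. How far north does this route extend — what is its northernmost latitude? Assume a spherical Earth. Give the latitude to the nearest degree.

≈ 81°

The great circle lies in the plane with unit normal n̂ = (p₁ × p₂)/|p₁ × p₂|.
Here n̂_z ≈ -0.159; the vertex latitude is φ_max = arccos|n̂_z| ≈ 80.8°.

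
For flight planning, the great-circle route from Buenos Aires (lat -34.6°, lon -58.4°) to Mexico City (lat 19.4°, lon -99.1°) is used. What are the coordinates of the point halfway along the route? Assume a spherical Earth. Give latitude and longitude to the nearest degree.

Convert each endpoint to a unit vector on the sphere (x = cos φ cos λ, y = cos φ sin λ, z = sin φ).
The central angle between the endpoints is δ = arccos(p₁·p₂) ≈ 1.159 rad (66.4°).
Interpolate at f = 1/2 with slerp weights a = sin((1−f)δ)/sin δ ≈ 0.598, b = sin(fδ)/sin δ ≈ 0.598.
p = a·p₁ + b·p₂ ≈ (0.169, -0.976, -0.141); φ = arcsin(p_z) ≈ -8.10°, λ = atan2(p_y, p_x) ≈ -80.19°.

≈ lat -8°, lon -80°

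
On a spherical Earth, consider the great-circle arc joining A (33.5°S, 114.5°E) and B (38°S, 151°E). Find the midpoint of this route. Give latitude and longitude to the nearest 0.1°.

≈ (37.2°S, 132.2°E)

Convert each endpoint to a unit vector on the sphere (x = cos φ cos λ, y = cos φ sin λ, z = sin φ).
The central angle between the endpoints is δ = arccos(p₁·p₂) ≈ 0.520 rad (29.8°).
Interpolate at f = 1/2 with slerp weights a = sin((1−f)δ)/sin δ ≈ 0.517, b = sin(fδ)/sin δ ≈ 0.517.
p = a·p₁ + b·p₂ ≈ (-0.535, 0.590, -0.604); φ = arcsin(p_z) ≈ -37.16°, λ = atan2(p_y, p_x) ≈ 132.22°.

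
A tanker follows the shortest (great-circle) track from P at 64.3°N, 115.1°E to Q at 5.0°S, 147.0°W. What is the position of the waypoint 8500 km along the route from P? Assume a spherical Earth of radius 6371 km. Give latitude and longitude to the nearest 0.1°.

≈ 14.3°N, 156.4°W

Write both endpoints as unit vectors p₁, p₂ with components (cos φ cos λ, cos φ sin λ, sin φ).
The central angle between the endpoints is δ = arccos(p₁·p₂) ≈ 1.709 rad (97.9°). The total great-circle distance is δ·R ≈ 1.709 × 6371 ≈ 10889 km, so the target fraction is f = 8500/10889 ≈ 0.781.
Interpolate at f ≈ 0.781 with slerp weights a = sin((1−f)δ)/sin δ ≈ 0.370, b = sin(fδ)/sin δ ≈ 0.982.
p = a·p₁ + b·p₂ ≈ (-0.888, -0.387, 0.248); φ = arcsin(p_z) ≈ 14.34°, λ = atan2(p_y, p_x) ≈ -156.44°.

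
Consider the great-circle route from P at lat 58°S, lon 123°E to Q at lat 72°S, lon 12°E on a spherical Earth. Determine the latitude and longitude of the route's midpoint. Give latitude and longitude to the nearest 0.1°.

≈ lat 74.2°S, lon 88.5°E

Convert each endpoint to a unit vector on the sphere (x = cos φ cos λ, y = cos φ sin λ, z = sin φ).
The central angle between the endpoints is δ = arccos(p₁·p₂) ≈ 0.726 rad (41.6°).
Interpolate at f = 1/2 with slerp weights a = sin((1−f)δ)/sin δ ≈ 0.535, b = sin(fδ)/sin δ ≈ 0.535.
p = a·p₁ + b·p₂ ≈ (0.007, 0.272, -0.962); φ = arcsin(p_z) ≈ -74.21°, λ = atan2(p_y, p_x) ≈ 88.46°.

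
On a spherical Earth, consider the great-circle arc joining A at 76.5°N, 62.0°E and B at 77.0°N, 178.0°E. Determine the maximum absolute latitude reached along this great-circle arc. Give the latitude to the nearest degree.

The great circle lies in the plane with unit normal n̂ = (p₁ × p₂)/|p₁ × p₂|.
Here n̂_z ≈ +0.124; the vertex latitude is φ_max = arccos|n̂_z| ≈ 82.9°.
Check via Clairaut: cos φ_max = |cos φ₁| · sin C = cos(76.5°)·sin(32.0°) ≈ 0.124, again giving ≈ 82.9°.

≈ 83°N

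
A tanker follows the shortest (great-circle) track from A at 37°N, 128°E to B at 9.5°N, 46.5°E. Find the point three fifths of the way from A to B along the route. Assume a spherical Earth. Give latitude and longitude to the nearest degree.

The haversine formula gives a central angle δ ≈ 1.353 rad (77.5°) between the endpoints.
Interpolate at f = 3/5 with slerp weights a = sin((1−f)δ)/sin δ ≈ 0.528, b = sin(fδ)/sin δ ≈ 0.743.
p = a·p₁ + b·p₂ ≈ (0.245, 0.864, 0.440); φ = arcsin(p_z) ≈ 26.12°, λ = atan2(p_y, p_x) ≈ 74.16°.

≈ 26°N, 74°E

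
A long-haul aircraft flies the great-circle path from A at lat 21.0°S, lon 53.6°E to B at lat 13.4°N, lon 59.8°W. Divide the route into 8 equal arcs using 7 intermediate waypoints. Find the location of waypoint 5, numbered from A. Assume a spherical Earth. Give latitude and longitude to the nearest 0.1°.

≈ lat 1.7°S, lon 18.5°W

Write both endpoints as unit vectors p₁, p₂ with components (cos φ cos λ, cos φ sin λ, sin φ).
The central angle between the endpoints is δ = arccos(p₁·p₂) ≈ 2.031 rad (116.3°).
Interpolate at f = 5/8 with slerp weights a = sin((1−f)δ)/sin δ ≈ 0.770, b = sin(fδ)/sin δ ≈ 1.065.
p = a·p₁ + b·p₂ ≈ (0.948, -0.317, -0.029); φ = arcsin(p_z) ≈ -1.66°, λ = atan2(p_y, p_x) ≈ -18.50°.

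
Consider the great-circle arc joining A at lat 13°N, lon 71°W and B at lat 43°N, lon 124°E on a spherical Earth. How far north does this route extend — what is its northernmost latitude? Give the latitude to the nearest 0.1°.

The great circle lies in the plane with unit normal n̂ = (p₁ × p₂)/|p₁ × p₂|.
Here n̂_z ≈ -0.218; the vertex latitude is φ_max = arccos|n̂_z| ≈ 77.4°.
Check via Clairaut: cos φ_max = |cos φ₁| · sin C = cos(13.0°)·sin(12.9°) ≈ 0.218, again giving ≈ 77.4°.

≈ 77.4°N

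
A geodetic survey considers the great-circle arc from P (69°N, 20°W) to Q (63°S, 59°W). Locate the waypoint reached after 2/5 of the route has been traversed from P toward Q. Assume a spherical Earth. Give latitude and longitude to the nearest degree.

≈ (17°N, 40°W)

Write both endpoints as unit vectors p₁, p₂ with components (cos φ cos λ, cos φ sin λ, sin φ).
The central angle between the endpoints is δ = arccos(p₁·p₂) ≈ 2.354 rad (134.9°).
Interpolate at f = 2/5 with slerp weights a = sin((1−f)δ)/sin δ ≈ 1.393, b = sin(fδ)/sin δ ≈ 1.141.
p = a·p₁ + b·p₂ ≈ (0.736, -0.615, 0.284); φ = arcsin(p_z) ≈ 16.52°, λ = atan2(p_y, p_x) ≈ -39.87°.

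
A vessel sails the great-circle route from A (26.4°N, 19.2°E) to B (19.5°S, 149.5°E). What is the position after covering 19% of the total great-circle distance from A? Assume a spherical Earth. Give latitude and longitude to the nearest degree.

≈ (23°N, 47°E)

Write both endpoints as unit vectors p₁, p₂ with components (cos φ cos λ, cos φ sin λ, sin φ).
The central angle between the endpoints is δ = arccos(p₁·p₂) ≈ 2.339 rad (134.0°).
Interpolate at f = 0.19 with slerp weights a = sin((1−f)δ)/sin δ ≈ 1.318, b = sin(fδ)/sin δ ≈ 0.597.
p = a·p₁ + b·p₂ ≈ (0.629, 0.674, 0.387); φ = arcsin(p_z) ≈ 22.74°, λ = atan2(p_y, p_x) ≈ 46.96°.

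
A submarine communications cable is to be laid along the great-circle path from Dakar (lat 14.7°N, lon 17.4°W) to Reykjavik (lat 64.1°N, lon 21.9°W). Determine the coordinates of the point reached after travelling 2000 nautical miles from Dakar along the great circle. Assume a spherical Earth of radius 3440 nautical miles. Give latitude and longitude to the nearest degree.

From cos δ = sin φ₁ sin φ₂ + cos φ₁ cos φ₂ cos Δλ, the central angle is δ ≈ 0.864 rad (49.5°). The total great-circle distance is δ·R ≈ 0.864 × 3440 ≈ 2972 nmi, so the target fraction is f = 2000/2972 ≈ 0.673.
Interpolate at f ≈ 0.673 with slerp weights a = sin((1−f)δ)/sin δ ≈ 0.367, b = sin(fδ)/sin δ ≈ 0.722.
p = a·p₁ + b·p₂ ≈ (0.631, -0.224, 0.743); φ = arcsin(p_z) ≈ 47.97°, λ = atan2(p_y, p_x) ≈ -19.52°.

≈ lat 48°N, lon 20°W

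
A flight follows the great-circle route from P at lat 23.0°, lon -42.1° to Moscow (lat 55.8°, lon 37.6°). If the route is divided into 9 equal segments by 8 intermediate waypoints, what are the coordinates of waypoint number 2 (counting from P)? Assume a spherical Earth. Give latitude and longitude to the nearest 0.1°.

The haversine formula gives a central angle δ ≈ 1.142 rad (65.4°) between the endpoints.
Interpolate at f = 2/9 with slerp weights a = sin((1−f)δ)/sin δ ≈ 0.853, b = sin(fδ)/sin δ ≈ 0.276.
p = a·p₁ + b·p₂ ≈ (0.706, -0.432, 0.562); φ = arcsin(p_z) ≈ 34.17°, λ = atan2(p_y, p_x) ≈ -31.47°.

≈ lat 34.2°, lon -31.5°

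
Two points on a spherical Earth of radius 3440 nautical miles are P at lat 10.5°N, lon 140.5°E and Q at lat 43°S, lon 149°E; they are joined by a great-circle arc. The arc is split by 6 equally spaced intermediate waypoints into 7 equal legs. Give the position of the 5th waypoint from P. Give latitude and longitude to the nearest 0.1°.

≈ lat 27.8°S, lon 145.9°E

Write both endpoints as unit vectors p₁, p₂ with components (cos φ cos λ, cos φ sin λ, sin φ).
The central angle between the endpoints is δ = arccos(p₁·p₂) ≈ 0.944 rad (54.1°).
Interpolate at f = 5/7 with slerp weights a = sin((1−f)δ)/sin δ ≈ 0.329, b = sin(fδ)/sin δ ≈ 0.771.
p = a·p₁ + b·p₂ ≈ (-0.733, 0.496, -0.466); φ = arcsin(p_z) ≈ -27.76°, λ = atan2(p_y, p_x) ≈ 145.90°.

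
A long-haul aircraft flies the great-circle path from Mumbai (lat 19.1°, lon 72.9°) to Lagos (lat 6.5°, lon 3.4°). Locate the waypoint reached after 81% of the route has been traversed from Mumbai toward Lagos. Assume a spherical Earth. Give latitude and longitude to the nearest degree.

≈ lat 10°, lon 16°

Write both endpoints as unit vectors p₁, p₂ with components (cos φ cos λ, cos φ sin λ, sin φ).
The central angle between the endpoints is δ = arccos(p₁·p₂) ≈ 1.196 rad (68.5°).
Interpolate at f = 0.81 with slerp weights a = sin((1−f)δ)/sin δ ≈ 0.242, b = sin(fδ)/sin δ ≈ 0.886.
p = a·p₁ + b·p₂ ≈ (0.946, 0.271, 0.179); φ = arcsin(p_z) ≈ 10.34°, λ = atan2(p_y, p_x) ≈ 15.98°.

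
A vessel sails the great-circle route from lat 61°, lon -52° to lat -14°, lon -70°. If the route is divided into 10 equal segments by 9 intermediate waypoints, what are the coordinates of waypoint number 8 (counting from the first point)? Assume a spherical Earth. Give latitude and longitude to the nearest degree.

≈ lat 1°, lon -68°

Write both endpoints as unit vectors p₁, p₂ with components (cos φ cos λ, cos φ sin λ, sin φ).
The central angle between the endpoints is δ = arccos(p₁·p₂) ≈ 1.333 rad (76.4°).
Interpolate at f = 8/10 with slerp weights a = sin((1−f)δ)/sin δ ≈ 0.271, b = sin(fδ)/sin δ ≈ 0.901.
p = a·p₁ + b·p₂ ≈ (0.380, -0.925, 0.019); φ = arcsin(p_z) ≈ 1.10°, λ = atan2(p_y, p_x) ≈ -67.67°.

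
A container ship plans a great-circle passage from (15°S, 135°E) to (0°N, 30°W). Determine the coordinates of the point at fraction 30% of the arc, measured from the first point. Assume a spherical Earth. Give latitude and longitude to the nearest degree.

Convert each endpoint to a unit vector on the sphere (x = cos φ cos λ, y = cos φ sin λ, z = sin φ).
The central angle between the endpoints is δ = arccos(p₁·p₂) ≈ 2.773 rad (158.9°).
Interpolate at f = 0.30 with slerp weights a = sin((1−f)δ)/sin δ ≈ 2.590, b = sin(fδ)/sin δ ≈ 2.055.
p = a·p₁ + b·p₂ ≈ (0.010, 0.742, -0.670); φ = arcsin(p_z) ≈ -42.10°, λ = atan2(p_y, p_x) ≈ 89.22°.

≈ (42°S, 89°E)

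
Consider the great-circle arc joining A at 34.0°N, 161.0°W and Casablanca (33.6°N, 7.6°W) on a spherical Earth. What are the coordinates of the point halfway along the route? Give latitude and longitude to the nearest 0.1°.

Write both endpoints as unit vectors p₁, p₂ with components (cos φ cos λ, cos φ sin λ, sin φ).
The central angle between the endpoints is δ = arccos(p₁·p₂) ≈ 1.884 rad (107.9°).
Interpolate at f = 1/2 with slerp weights a = sin((1−f)δ)/sin δ ≈ 0.850, b = sin(fδ)/sin δ ≈ 0.850.
p = a·p₁ + b·p₂ ≈ (0.035, -0.323, 0.946); φ = arcsin(p_z) ≈ 71.03°, λ = atan2(p_y, p_x) ≈ -83.73°.

≈ 71.0°N, 83.7°W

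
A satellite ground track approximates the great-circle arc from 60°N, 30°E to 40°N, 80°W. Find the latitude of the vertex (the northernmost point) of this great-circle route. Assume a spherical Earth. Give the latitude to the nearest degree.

≈ 67°N

The great circle lies in the plane with unit normal n̂ = (p₁ × p₂)/|p₁ × p₂|.
Here n̂_z ≈ -0.398; the vertex latitude is φ_max = arccos|n̂_z| ≈ 66.6°.
Check via Clairaut: cos φ_max = |cos φ₁| · sin C = cos(60.0°)·sin(52.7°) ≈ 0.398, again giving ≈ 66.6°.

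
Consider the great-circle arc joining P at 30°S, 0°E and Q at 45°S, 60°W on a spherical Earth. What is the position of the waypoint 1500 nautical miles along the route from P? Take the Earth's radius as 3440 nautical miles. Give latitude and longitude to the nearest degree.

≈ 42°S, 27°W

Write both endpoints as unit vectors p₁, p₂ with components (cos φ cos λ, cos φ sin λ, sin φ).
The central angle between the endpoints is δ = arccos(p₁·p₂) ≈ 0.850 rad (48.7°). The total great-circle distance is δ·R ≈ 0.850 × 3440 ≈ 2925 nmi, so the target fraction is f = 1500/2925 ≈ 0.513.
Interpolate at f ≈ 0.513 with slerp weights a = sin((1−f)δ)/sin δ ≈ 0.536, b = sin(fδ)/sin δ ≈ 0.562.
p = a·p₁ + b·p₂ ≈ (0.663, -0.344, -0.665); φ = arcsin(p_z) ≈ -41.70°, λ = atan2(p_y, p_x) ≈ -27.45°.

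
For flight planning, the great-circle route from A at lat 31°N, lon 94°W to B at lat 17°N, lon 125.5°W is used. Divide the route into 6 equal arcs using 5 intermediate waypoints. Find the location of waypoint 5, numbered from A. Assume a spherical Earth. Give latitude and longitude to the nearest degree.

≈ lat 20°N, lon 121°W

From cos δ = sin φ₁ sin φ₂ + cos φ₁ cos φ₂ cos Δλ, the central angle is δ ≈ 0.556 rad (31.8°).
Interpolate at f = 5/6 with slerp weights a = sin((1−f)δ)/sin δ ≈ 0.175, b = sin(fδ)/sin δ ≈ 0.847.
p = a·p₁ + b·p₂ ≈ (-0.481, -0.809, 0.338); φ = arcsin(p_z) ≈ 19.75°, λ = atan2(p_y, p_x) ≈ -120.71°.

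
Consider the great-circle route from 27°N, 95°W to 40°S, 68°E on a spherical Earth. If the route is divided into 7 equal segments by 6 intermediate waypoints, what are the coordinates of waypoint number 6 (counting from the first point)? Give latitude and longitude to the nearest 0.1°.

From cos δ = sin φ₁ sin φ₂ + cos φ₁ cos φ₂ cos Δλ, the central angle is δ ≈ 2.807 rad (160.8°).
Interpolate at f = 6/7 with slerp weights a = sin((1−f)δ)/sin δ ≈ 1.189, b = sin(fδ)/sin δ ≈ 2.043.
p = a·p₁ + b·p₂ ≈ (0.494, 0.396, -0.774); φ = arcsin(p_z) ≈ -50.70°, λ = atan2(p_y, p_x) ≈ 38.73°.

≈ 50.7°S, 38.7°E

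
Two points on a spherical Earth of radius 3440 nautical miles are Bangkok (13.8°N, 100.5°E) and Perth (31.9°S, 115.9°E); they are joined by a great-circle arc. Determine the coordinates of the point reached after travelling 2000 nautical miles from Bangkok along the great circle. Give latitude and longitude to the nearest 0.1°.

Write both endpoints as unit vectors p₁, p₂ with components (cos φ cos λ, cos φ sin λ, sin φ).
The central angle between the endpoints is δ = arccos(p₁·p₂) ≈ 0.838 rad (48.0°). The total great-circle distance is δ·R ≈ 0.838 × 3440 ≈ 2883 nmi, so the target fraction is f = 2000/2883 ≈ 0.694.
Interpolate at f ≈ 0.694 with slerp weights a = sin((1−f)δ)/sin δ ≈ 0.342, b = sin(fδ)/sin δ ≈ 0.739.
p = a·p₁ + b·p₂ ≈ (-0.334, 0.890, -0.309); φ = arcsin(p_z) ≈ -17.99°, λ = atan2(p_y, p_x) ≈ 110.58°.

≈ 18.0°S, 110.6°E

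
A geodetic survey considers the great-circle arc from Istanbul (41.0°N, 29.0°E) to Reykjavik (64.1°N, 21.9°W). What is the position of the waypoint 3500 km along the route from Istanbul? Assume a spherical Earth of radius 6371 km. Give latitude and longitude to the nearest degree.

The haversine formula gives a central angle δ ≈ 0.647 rad (37.1°) between the endpoints. The total great-circle distance is δ·R ≈ 0.647 × 6371 ≈ 4120 km, so the target fraction is f = 3500/4120 ≈ 0.849.
Interpolate at f ≈ 0.849 with slerp weights a = sin((1−f)δ)/sin δ ≈ 0.161, b = sin(fδ)/sin δ ≈ 0.867.
p = a·p₁ + b·p₂ ≈ (0.458, -0.082, 0.885); φ = arcsin(p_z) ≈ 62.29°, λ = atan2(p_y, p_x) ≈ -10.18°.

≈ (62°N, 10°W)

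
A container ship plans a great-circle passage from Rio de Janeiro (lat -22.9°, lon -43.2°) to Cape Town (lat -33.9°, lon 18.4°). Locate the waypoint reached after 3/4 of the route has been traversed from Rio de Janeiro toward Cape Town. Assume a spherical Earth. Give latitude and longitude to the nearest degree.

≈ lat -34°, lon 2°

The haversine formula gives a central angle δ ≈ 0.951 rad (54.5°) between the endpoints.
Interpolate at f = 3/4 with slerp weights a = sin((1−f)δ)/sin δ ≈ 0.289, b = sin(fδ)/sin δ ≈ 0.804.
p = a·p₁ + b·p₂ ≈ (0.827, 0.028, -0.561); φ = arcsin(p_z) ≈ -34.12°, λ = atan2(p_y, p_x) ≈ 1.95°.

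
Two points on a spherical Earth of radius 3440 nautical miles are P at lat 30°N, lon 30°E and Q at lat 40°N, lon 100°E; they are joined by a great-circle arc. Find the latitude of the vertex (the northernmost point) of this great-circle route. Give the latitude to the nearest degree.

The great circle lies in the plane with unit normal n̂ = (p₁ × p₂)/|p₁ × p₂|.
Here n̂_z ≈ +0.745; the vertex latitude is φ_max = arccos|n̂_z| ≈ 41.8°.

≈ 42°N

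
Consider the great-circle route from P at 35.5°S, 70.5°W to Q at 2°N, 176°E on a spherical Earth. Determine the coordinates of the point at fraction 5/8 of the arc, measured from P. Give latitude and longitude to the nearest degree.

Write both endpoints as unit vectors p₁, p₂ with components (cos φ cos λ, cos φ sin λ, sin φ).
The central angle between the endpoints is δ = arccos(p₁·p₂) ≈ 1.923 rad (110.2°).
Interpolate at f = 5/8 with slerp weights a = sin((1−f)δ)/sin δ ≈ 0.703, b = sin(fδ)/sin δ ≈ 0.994.
p = a·p₁ + b·p₂ ≈ (-0.799, -0.470, -0.374); φ = arcsin(p_z) ≈ -21.94°, λ = atan2(p_y, p_x) ≈ -149.52°.

≈ 22°S, 150°W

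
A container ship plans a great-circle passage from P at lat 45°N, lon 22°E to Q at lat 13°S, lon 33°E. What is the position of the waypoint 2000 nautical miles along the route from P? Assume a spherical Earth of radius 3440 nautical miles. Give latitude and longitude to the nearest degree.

≈ lat 12°N, lon 29°E

Write both endpoints as unit vectors p₁, p₂ with components (cos φ cos λ, cos φ sin λ, sin φ).
The central angle between the endpoints is δ = arccos(p₁·p₂) ≈ 1.027 rad (58.9°). The total great-circle distance is δ·R ≈ 1.027 × 3440 ≈ 3533 nmi, so the target fraction is f = 2000/3533 ≈ 0.566.
Interpolate at f ≈ 0.566 with slerp weights a = sin((1−f)δ)/sin δ ≈ 0.504, b = sin(fδ)/sin δ ≈ 0.642.
p = a·p₁ + b·p₂ ≈ (0.855, 0.474, 0.212); φ = arcsin(p_z) ≈ 12.23°, λ = atan2(p_y, p_x) ≈ 29.01°.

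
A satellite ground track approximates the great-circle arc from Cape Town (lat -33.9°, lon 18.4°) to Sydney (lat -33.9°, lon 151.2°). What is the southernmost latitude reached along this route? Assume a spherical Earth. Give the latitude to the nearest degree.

The great circle lies in the plane with unit normal n̂ = (p₁ × p₂)/|p₁ × p₂|.
Here n̂_z ≈ +0.512; the vertex latitude is φ_max = arccos|n̂_z| ≈ 59.2°.

≈ -59°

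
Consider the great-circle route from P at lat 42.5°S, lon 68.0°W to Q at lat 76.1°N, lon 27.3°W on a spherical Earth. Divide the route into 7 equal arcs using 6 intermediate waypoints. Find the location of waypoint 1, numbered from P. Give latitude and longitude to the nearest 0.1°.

≈ lat 25.4°S, lon 64.5°W

Write both endpoints as unit vectors p₁, p₂ with components (cos φ cos λ, cos φ sin λ, sin φ).
The central angle between the endpoints is δ = arccos(p₁·p₂) ≈ 2.119 rad (121.4°).
Interpolate at f = 1/7 with slerp weights a = sin((1−f)δ)/sin δ ≈ 1.137, b = sin(fδ)/sin δ ≈ 0.349.
p = a·p₁ + b·p₂ ≈ (0.389, -0.816, -0.429); φ = arcsin(p_z) ≈ -25.39°, λ = atan2(p_y, p_x) ≈ -64.53°.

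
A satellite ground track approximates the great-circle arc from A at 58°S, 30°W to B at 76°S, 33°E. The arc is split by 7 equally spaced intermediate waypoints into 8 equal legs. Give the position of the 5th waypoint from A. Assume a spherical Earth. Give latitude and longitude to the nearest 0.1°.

Write both endpoints as unit vectors p₁, p₂ with components (cos φ cos λ, cos φ sin λ, sin φ).
The central angle between the endpoints is δ = arccos(p₁·p₂) ≈ 0.493 rad (28.2°).
Interpolate at f = 5/8 with slerp weights a = sin((1−f)δ)/sin δ ≈ 0.388, b = sin(fδ)/sin δ ≈ 0.641.
p = a·p₁ + b·p₂ ≈ (0.308, -0.018, -0.951); φ = arcsin(p_z) ≈ -72.01°, λ = atan2(p_y, p_x) ≈ -3.43°.

≈ 72.0°S, 3.4°W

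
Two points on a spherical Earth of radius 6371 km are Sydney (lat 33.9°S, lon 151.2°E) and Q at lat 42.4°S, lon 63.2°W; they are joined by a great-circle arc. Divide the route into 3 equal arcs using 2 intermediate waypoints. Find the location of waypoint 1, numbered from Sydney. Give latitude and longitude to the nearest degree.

≈ lat 61°S, lon 179°E

From cos δ = sin φ₁ sin φ₂ + cos φ₁ cos φ₂ cos Δλ, the central angle is δ ≈ 1.701 rad (97.4°).
Interpolate at f = 1/3 with slerp weights a = sin((1−f)δ)/sin δ ≈ 0.914, b = sin(fδ)/sin δ ≈ 0.542.
p = a·p₁ + b·p₂ ≈ (-0.484, 0.008, -0.875); φ = arcsin(p_z) ≈ -61.03°, λ = atan2(p_y, p_x) ≈ 179.01°.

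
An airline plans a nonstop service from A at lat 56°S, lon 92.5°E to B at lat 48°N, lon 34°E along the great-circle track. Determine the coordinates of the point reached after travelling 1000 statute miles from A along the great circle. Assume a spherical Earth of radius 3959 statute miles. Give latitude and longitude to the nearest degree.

The haversine formula gives a central angle δ ≈ 2.005 rad (114.9°) between the endpoints. The total great-circle distance is δ·R ≈ 2.005 × 3959 ≈ 7937 mi, so the target fraction is f = 1000/7937 ≈ 0.126.
Interpolate at f ≈ 0.126 with slerp weights a = sin((1−f)δ)/sin δ ≈ 1.084, b = sin(fδ)/sin δ ≈ 0.275.
p = a·p₁ + b·p₂ ≈ (0.126, 0.709, -0.694); φ = arcsin(p_z) ≈ -43.95°, λ = atan2(p_y, p_x) ≈ 79.89°.

≈ lat 44°S, lon 80°E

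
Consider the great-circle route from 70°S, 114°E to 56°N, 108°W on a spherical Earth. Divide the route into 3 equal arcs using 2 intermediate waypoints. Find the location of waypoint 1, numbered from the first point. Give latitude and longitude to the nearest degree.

≈ 40°S, 156°W

Write both endpoints as unit vectors p₁, p₂ with components (cos φ cos λ, cos φ sin λ, sin φ).
The central angle between the endpoints is δ = arccos(p₁·p₂) ≈ 2.742 rad (157.1°).
Interpolate at f = 1/3 with slerp weights a = sin((1−f)δ)/sin δ ≈ 2.485, b = sin(fδ)/sin δ ≈ 2.035.
p = a·p₁ + b·p₂ ≈ (-0.697, -0.306, -0.648); φ = arcsin(p_z) ≈ -40.41°, λ = atan2(p_y, p_x) ≈ -156.33°.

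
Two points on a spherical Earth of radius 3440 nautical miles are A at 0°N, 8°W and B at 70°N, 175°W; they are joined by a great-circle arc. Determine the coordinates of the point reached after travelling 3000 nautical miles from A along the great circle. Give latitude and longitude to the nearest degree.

The haversine formula gives a central angle δ ≈ 1.911 rad (109.5°) between the endpoints. The total great-circle distance is δ·R ≈ 1.911 × 3440 ≈ 6572 nmi, so the target fraction is f = 3000/6572 ≈ 0.456.
Interpolate at f ≈ 0.456 with slerp weights a = sin((1−f)δ)/sin δ ≈ 0.914, b = sin(fδ)/sin δ ≈ 0.812.
p = a·p₁ + b·p₂ ≈ (0.628, -0.151, 0.763); φ = arcsin(p_z) ≈ 49.74°, λ = atan2(p_y, p_x) ≈ -13.55°.

≈ 50°N, 14°W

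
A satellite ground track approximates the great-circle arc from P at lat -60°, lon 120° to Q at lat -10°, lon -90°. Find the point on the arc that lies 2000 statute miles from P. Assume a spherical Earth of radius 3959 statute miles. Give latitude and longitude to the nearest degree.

≈ lat -75°, lon -167°

Write both endpoints as unit vectors p₁, p₂ with components (cos φ cos λ, cos φ sin λ, sin φ).
The central angle between the endpoints is δ = arccos(p₁·p₂) ≈ 1.850 rad (106.0°). The total great-circle distance is δ·R ≈ 1.850 × 3959 ≈ 7326 mi, so the target fraction is f = 2000/7326 ≈ 0.273.
Interpolate at f ≈ 0.273 with slerp weights a = sin((1−f)δ)/sin δ ≈ 1.014, b = sin(fδ)/sin δ ≈ 0.504.
p = a·p₁ + b·p₂ ≈ (-0.254, -0.057, -0.966); φ = arcsin(p_z) ≈ -74.94°, λ = atan2(p_y, p_x) ≈ -167.38°.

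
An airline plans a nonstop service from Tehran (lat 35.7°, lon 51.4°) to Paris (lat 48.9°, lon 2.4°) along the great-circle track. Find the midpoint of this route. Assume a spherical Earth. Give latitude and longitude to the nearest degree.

≈ lat 45°, lon 30°

Write both endpoints as unit vectors p₁, p₂ with components (cos φ cos λ, cos φ sin λ, sin φ).
The central angle between the endpoints is δ = arccos(p₁·p₂) ≈ 0.660 rad (37.8°).
Interpolate at f = 1/2 with slerp weights a = sin((1−f)δ)/sin δ ≈ 0.529, b = sin(fδ)/sin δ ≈ 0.529.
p = a·p₁ + b·p₂ ≈ (0.615, 0.350, 0.707); φ = arcsin(p_z) ≈ 44.97°, λ = atan2(p_y, p_x) ≈ 29.65°.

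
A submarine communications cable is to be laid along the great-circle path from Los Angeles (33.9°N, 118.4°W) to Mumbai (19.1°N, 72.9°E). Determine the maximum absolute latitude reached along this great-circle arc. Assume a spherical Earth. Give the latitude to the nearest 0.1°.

≈ 79.1°N

The great circle lies in the plane with unit normal n̂ = (p₁ × p₂)/|p₁ × p₂|.
Here n̂_z ≈ -0.190; the vertex latitude is φ_max = arccos|n̂_z| ≈ 79.1°.
Check via Clairaut: cos φ_max = |cos φ₁| · sin C = cos(33.9°)·sin(13.2°) ≈ 0.190, again giving ≈ 79.1°.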